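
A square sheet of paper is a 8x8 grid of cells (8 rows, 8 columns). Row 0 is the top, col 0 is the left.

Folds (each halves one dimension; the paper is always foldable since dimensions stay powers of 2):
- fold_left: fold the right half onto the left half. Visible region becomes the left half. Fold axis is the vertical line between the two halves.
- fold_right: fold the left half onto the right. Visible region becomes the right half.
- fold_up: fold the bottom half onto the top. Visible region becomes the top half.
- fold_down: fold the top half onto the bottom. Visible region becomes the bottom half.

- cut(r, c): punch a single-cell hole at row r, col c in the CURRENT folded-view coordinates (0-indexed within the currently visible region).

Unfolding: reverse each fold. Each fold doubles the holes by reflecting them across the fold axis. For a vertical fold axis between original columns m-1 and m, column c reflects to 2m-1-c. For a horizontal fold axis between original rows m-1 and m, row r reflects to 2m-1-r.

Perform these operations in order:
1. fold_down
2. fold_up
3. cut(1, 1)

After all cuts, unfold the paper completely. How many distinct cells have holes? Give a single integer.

Answer: 4

Derivation:
Op 1 fold_down: fold axis h@4; visible region now rows[4,8) x cols[0,8) = 4x8
Op 2 fold_up: fold axis h@6; visible region now rows[4,6) x cols[0,8) = 2x8
Op 3 cut(1, 1): punch at orig (5,1); cuts so far [(5, 1)]; region rows[4,6) x cols[0,8) = 2x8
Unfold 1 (reflect across h@6): 2 holes -> [(5, 1), (6, 1)]
Unfold 2 (reflect across h@4): 4 holes -> [(1, 1), (2, 1), (5, 1), (6, 1)]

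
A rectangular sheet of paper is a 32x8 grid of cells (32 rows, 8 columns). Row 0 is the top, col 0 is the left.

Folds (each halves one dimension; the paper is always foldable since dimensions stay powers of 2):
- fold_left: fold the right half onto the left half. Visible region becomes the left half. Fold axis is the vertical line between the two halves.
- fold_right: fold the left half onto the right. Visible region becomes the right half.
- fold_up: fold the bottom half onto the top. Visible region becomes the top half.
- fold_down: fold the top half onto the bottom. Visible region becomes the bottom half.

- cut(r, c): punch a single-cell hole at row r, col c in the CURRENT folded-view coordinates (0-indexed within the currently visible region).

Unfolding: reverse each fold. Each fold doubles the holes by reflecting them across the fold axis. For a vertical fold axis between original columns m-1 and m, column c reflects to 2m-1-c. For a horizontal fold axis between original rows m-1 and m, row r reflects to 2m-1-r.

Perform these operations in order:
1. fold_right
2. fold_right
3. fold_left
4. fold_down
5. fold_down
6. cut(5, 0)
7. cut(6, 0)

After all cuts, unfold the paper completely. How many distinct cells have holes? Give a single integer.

Answer: 64

Derivation:
Op 1 fold_right: fold axis v@4; visible region now rows[0,32) x cols[4,8) = 32x4
Op 2 fold_right: fold axis v@6; visible region now rows[0,32) x cols[6,8) = 32x2
Op 3 fold_left: fold axis v@7; visible region now rows[0,32) x cols[6,7) = 32x1
Op 4 fold_down: fold axis h@16; visible region now rows[16,32) x cols[6,7) = 16x1
Op 5 fold_down: fold axis h@24; visible region now rows[24,32) x cols[6,7) = 8x1
Op 6 cut(5, 0): punch at orig (29,6); cuts so far [(29, 6)]; region rows[24,32) x cols[6,7) = 8x1
Op 7 cut(6, 0): punch at orig (30,6); cuts so far [(29, 6), (30, 6)]; region rows[24,32) x cols[6,7) = 8x1
Unfold 1 (reflect across h@24): 4 holes -> [(17, 6), (18, 6), (29, 6), (30, 6)]
Unfold 2 (reflect across h@16): 8 holes -> [(1, 6), (2, 6), (13, 6), (14, 6), (17, 6), (18, 6), (29, 6), (30, 6)]
Unfold 3 (reflect across v@7): 16 holes -> [(1, 6), (1, 7), (2, 6), (2, 7), (13, 6), (13, 7), (14, 6), (14, 7), (17, 6), (17, 7), (18, 6), (18, 7), (29, 6), (29, 7), (30, 6), (30, 7)]
Unfold 4 (reflect across v@6): 32 holes -> [(1, 4), (1, 5), (1, 6), (1, 7), (2, 4), (2, 5), (2, 6), (2, 7), (13, 4), (13, 5), (13, 6), (13, 7), (14, 4), (14, 5), (14, 6), (14, 7), (17, 4), (17, 5), (17, 6), (17, 7), (18, 4), (18, 5), (18, 6), (18, 7), (29, 4), (29, 5), (29, 6), (29, 7), (30, 4), (30, 5), (30, 6), (30, 7)]
Unfold 5 (reflect across v@4): 64 holes -> [(1, 0), (1, 1), (1, 2), (1, 3), (1, 4), (1, 5), (1, 6), (1, 7), (2, 0), (2, 1), (2, 2), (2, 3), (2, 4), (2, 5), (2, 6), (2, 7), (13, 0), (13, 1), (13, 2), (13, 3), (13, 4), (13, 5), (13, 6), (13, 7), (14, 0), (14, 1), (14, 2), (14, 3), (14, 4), (14, 5), (14, 6), (14, 7), (17, 0), (17, 1), (17, 2), (17, 3), (17, 4), (17, 5), (17, 6), (17, 7), (18, 0), (18, 1), (18, 2), (18, 3), (18, 4), (18, 5), (18, 6), (18, 7), (29, 0), (29, 1), (29, 2), (29, 3), (29, 4), (29, 5), (29, 6), (29, 7), (30, 0), (30, 1), (30, 2), (30, 3), (30, 4), (30, 5), (30, 6), (30, 7)]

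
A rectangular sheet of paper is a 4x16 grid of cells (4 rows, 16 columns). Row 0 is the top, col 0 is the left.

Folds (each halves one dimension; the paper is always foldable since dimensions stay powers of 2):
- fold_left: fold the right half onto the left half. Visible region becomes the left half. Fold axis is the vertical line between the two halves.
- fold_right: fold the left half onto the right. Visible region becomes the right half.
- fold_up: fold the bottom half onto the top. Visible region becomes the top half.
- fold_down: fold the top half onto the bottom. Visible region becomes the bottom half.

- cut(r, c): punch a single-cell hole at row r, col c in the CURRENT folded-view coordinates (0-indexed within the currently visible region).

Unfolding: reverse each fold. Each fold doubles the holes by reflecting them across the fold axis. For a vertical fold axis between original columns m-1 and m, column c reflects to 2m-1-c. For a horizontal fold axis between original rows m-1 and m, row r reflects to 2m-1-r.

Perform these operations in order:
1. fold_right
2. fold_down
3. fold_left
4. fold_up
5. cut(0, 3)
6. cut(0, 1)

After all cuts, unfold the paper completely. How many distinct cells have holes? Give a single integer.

Op 1 fold_right: fold axis v@8; visible region now rows[0,4) x cols[8,16) = 4x8
Op 2 fold_down: fold axis h@2; visible region now rows[2,4) x cols[8,16) = 2x8
Op 3 fold_left: fold axis v@12; visible region now rows[2,4) x cols[8,12) = 2x4
Op 4 fold_up: fold axis h@3; visible region now rows[2,3) x cols[8,12) = 1x4
Op 5 cut(0, 3): punch at orig (2,11); cuts so far [(2, 11)]; region rows[2,3) x cols[8,12) = 1x4
Op 6 cut(0, 1): punch at orig (2,9); cuts so far [(2, 9), (2, 11)]; region rows[2,3) x cols[8,12) = 1x4
Unfold 1 (reflect across h@3): 4 holes -> [(2, 9), (2, 11), (3, 9), (3, 11)]
Unfold 2 (reflect across v@12): 8 holes -> [(2, 9), (2, 11), (2, 12), (2, 14), (3, 9), (3, 11), (3, 12), (3, 14)]
Unfold 3 (reflect across h@2): 16 holes -> [(0, 9), (0, 11), (0, 12), (0, 14), (1, 9), (1, 11), (1, 12), (1, 14), (2, 9), (2, 11), (2, 12), (2, 14), (3, 9), (3, 11), (3, 12), (3, 14)]
Unfold 4 (reflect across v@8): 32 holes -> [(0, 1), (0, 3), (0, 4), (0, 6), (0, 9), (0, 11), (0, 12), (0, 14), (1, 1), (1, 3), (1, 4), (1, 6), (1, 9), (1, 11), (1, 12), (1, 14), (2, 1), (2, 3), (2, 4), (2, 6), (2, 9), (2, 11), (2, 12), (2, 14), (3, 1), (3, 3), (3, 4), (3, 6), (3, 9), (3, 11), (3, 12), (3, 14)]

Answer: 32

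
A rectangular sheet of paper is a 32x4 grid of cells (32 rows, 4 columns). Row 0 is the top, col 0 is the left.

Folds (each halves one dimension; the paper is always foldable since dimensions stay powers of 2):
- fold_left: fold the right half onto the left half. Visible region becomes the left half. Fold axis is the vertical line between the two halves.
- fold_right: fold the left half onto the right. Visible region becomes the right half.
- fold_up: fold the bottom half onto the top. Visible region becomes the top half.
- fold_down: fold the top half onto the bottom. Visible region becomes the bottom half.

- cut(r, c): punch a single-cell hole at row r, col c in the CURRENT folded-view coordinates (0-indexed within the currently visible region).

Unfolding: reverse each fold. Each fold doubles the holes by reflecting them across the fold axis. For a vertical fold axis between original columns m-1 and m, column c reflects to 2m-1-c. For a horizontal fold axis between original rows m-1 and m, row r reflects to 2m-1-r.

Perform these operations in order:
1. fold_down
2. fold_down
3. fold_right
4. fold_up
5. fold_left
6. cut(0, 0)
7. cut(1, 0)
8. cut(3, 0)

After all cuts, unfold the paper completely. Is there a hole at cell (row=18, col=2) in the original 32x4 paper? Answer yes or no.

Answer: no

Derivation:
Op 1 fold_down: fold axis h@16; visible region now rows[16,32) x cols[0,4) = 16x4
Op 2 fold_down: fold axis h@24; visible region now rows[24,32) x cols[0,4) = 8x4
Op 3 fold_right: fold axis v@2; visible region now rows[24,32) x cols[2,4) = 8x2
Op 4 fold_up: fold axis h@28; visible region now rows[24,28) x cols[2,4) = 4x2
Op 5 fold_left: fold axis v@3; visible region now rows[24,28) x cols[2,3) = 4x1
Op 6 cut(0, 0): punch at orig (24,2); cuts so far [(24, 2)]; region rows[24,28) x cols[2,3) = 4x1
Op 7 cut(1, 0): punch at orig (25,2); cuts so far [(24, 2), (25, 2)]; region rows[24,28) x cols[2,3) = 4x1
Op 8 cut(3, 0): punch at orig (27,2); cuts so far [(24, 2), (25, 2), (27, 2)]; region rows[24,28) x cols[2,3) = 4x1
Unfold 1 (reflect across v@3): 6 holes -> [(24, 2), (24, 3), (25, 2), (25, 3), (27, 2), (27, 3)]
Unfold 2 (reflect across h@28): 12 holes -> [(24, 2), (24, 3), (25, 2), (25, 3), (27, 2), (27, 3), (28, 2), (28, 3), (30, 2), (30, 3), (31, 2), (31, 3)]
Unfold 3 (reflect across v@2): 24 holes -> [(24, 0), (24, 1), (24, 2), (24, 3), (25, 0), (25, 1), (25, 2), (25, 3), (27, 0), (27, 1), (27, 2), (27, 3), (28, 0), (28, 1), (28, 2), (28, 3), (30, 0), (30, 1), (30, 2), (30, 3), (31, 0), (31, 1), (31, 2), (31, 3)]
Unfold 4 (reflect across h@24): 48 holes -> [(16, 0), (16, 1), (16, 2), (16, 3), (17, 0), (17, 1), (17, 2), (17, 3), (19, 0), (19, 1), (19, 2), (19, 3), (20, 0), (20, 1), (20, 2), (20, 3), (22, 0), (22, 1), (22, 2), (22, 3), (23, 0), (23, 1), (23, 2), (23, 3), (24, 0), (24, 1), (24, 2), (24, 3), (25, 0), (25, 1), (25, 2), (25, 3), (27, 0), (27, 1), (27, 2), (27, 3), (28, 0), (28, 1), (28, 2), (28, 3), (30, 0), (30, 1), (30, 2), (30, 3), (31, 0), (31, 1), (31, 2), (31, 3)]
Unfold 5 (reflect across h@16): 96 holes -> [(0, 0), (0, 1), (0, 2), (0, 3), (1, 0), (1, 1), (1, 2), (1, 3), (3, 0), (3, 1), (3, 2), (3, 3), (4, 0), (4, 1), (4, 2), (4, 3), (6, 0), (6, 1), (6, 2), (6, 3), (7, 0), (7, 1), (7, 2), (7, 3), (8, 0), (8, 1), (8, 2), (8, 3), (9, 0), (9, 1), (9, 2), (9, 3), (11, 0), (11, 1), (11, 2), (11, 3), (12, 0), (12, 1), (12, 2), (12, 3), (14, 0), (14, 1), (14, 2), (14, 3), (15, 0), (15, 1), (15, 2), (15, 3), (16, 0), (16, 1), (16, 2), (16, 3), (17, 0), (17, 1), (17, 2), (17, 3), (19, 0), (19, 1), (19, 2), (19, 3), (20, 0), (20, 1), (20, 2), (20, 3), (22, 0), (22, 1), (22, 2), (22, 3), (23, 0), (23, 1), (23, 2), (23, 3), (24, 0), (24, 1), (24, 2), (24, 3), (25, 0), (25, 1), (25, 2), (25, 3), (27, 0), (27, 1), (27, 2), (27, 3), (28, 0), (28, 1), (28, 2), (28, 3), (30, 0), (30, 1), (30, 2), (30, 3), (31, 0), (31, 1), (31, 2), (31, 3)]
Holes: [(0, 0), (0, 1), (0, 2), (0, 3), (1, 0), (1, 1), (1, 2), (1, 3), (3, 0), (3, 1), (3, 2), (3, 3), (4, 0), (4, 1), (4, 2), (4, 3), (6, 0), (6, 1), (6, 2), (6, 3), (7, 0), (7, 1), (7, 2), (7, 3), (8, 0), (8, 1), (8, 2), (8, 3), (9, 0), (9, 1), (9, 2), (9, 3), (11, 0), (11, 1), (11, 2), (11, 3), (12, 0), (12, 1), (12, 2), (12, 3), (14, 0), (14, 1), (14, 2), (14, 3), (15, 0), (15, 1), (15, 2), (15, 3), (16, 0), (16, 1), (16, 2), (16, 3), (17, 0), (17, 1), (17, 2), (17, 3), (19, 0), (19, 1), (19, 2), (19, 3), (20, 0), (20, 1), (20, 2), (20, 3), (22, 0), (22, 1), (22, 2), (22, 3), (23, 0), (23, 1), (23, 2), (23, 3), (24, 0), (24, 1), (24, 2), (24, 3), (25, 0), (25, 1), (25, 2), (25, 3), (27, 0), (27, 1), (27, 2), (27, 3), (28, 0), (28, 1), (28, 2), (28, 3), (30, 0), (30, 1), (30, 2), (30, 3), (31, 0), (31, 1), (31, 2), (31, 3)]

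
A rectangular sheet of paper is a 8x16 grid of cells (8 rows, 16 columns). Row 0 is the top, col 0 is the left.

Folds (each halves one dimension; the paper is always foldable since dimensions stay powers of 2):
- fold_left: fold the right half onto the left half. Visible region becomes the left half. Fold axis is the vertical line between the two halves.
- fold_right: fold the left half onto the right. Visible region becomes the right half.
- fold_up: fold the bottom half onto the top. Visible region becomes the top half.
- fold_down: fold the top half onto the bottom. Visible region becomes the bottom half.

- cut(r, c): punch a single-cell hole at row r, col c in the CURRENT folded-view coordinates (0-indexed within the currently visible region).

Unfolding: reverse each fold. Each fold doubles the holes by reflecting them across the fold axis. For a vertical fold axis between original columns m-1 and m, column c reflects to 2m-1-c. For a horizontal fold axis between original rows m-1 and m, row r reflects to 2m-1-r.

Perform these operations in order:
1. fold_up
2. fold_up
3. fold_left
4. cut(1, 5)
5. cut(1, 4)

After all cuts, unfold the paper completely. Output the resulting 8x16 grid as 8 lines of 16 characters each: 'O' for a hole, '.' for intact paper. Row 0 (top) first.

Op 1 fold_up: fold axis h@4; visible region now rows[0,4) x cols[0,16) = 4x16
Op 2 fold_up: fold axis h@2; visible region now rows[0,2) x cols[0,16) = 2x16
Op 3 fold_left: fold axis v@8; visible region now rows[0,2) x cols[0,8) = 2x8
Op 4 cut(1, 5): punch at orig (1,5); cuts so far [(1, 5)]; region rows[0,2) x cols[0,8) = 2x8
Op 5 cut(1, 4): punch at orig (1,4); cuts so far [(1, 4), (1, 5)]; region rows[0,2) x cols[0,8) = 2x8
Unfold 1 (reflect across v@8): 4 holes -> [(1, 4), (1, 5), (1, 10), (1, 11)]
Unfold 2 (reflect across h@2): 8 holes -> [(1, 4), (1, 5), (1, 10), (1, 11), (2, 4), (2, 5), (2, 10), (2, 11)]
Unfold 3 (reflect across h@4): 16 holes -> [(1, 4), (1, 5), (1, 10), (1, 11), (2, 4), (2, 5), (2, 10), (2, 11), (5, 4), (5, 5), (5, 10), (5, 11), (6, 4), (6, 5), (6, 10), (6, 11)]

Answer: ................
....OO....OO....
....OO....OO....
................
................
....OO....OO....
....OO....OO....
................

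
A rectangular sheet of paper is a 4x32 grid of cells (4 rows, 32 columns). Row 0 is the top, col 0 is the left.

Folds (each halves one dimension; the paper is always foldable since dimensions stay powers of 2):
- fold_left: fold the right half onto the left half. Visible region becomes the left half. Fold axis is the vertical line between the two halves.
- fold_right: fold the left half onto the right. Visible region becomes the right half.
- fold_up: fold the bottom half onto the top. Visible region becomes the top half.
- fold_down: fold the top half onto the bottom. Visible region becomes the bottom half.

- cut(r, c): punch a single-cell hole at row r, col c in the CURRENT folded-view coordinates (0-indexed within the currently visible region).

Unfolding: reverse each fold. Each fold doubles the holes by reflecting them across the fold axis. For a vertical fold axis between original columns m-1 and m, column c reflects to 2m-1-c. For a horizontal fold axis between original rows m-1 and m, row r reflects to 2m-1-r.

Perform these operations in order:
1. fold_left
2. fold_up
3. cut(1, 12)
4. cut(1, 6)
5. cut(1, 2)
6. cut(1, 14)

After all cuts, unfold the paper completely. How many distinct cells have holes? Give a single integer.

Op 1 fold_left: fold axis v@16; visible region now rows[0,4) x cols[0,16) = 4x16
Op 2 fold_up: fold axis h@2; visible region now rows[0,2) x cols[0,16) = 2x16
Op 3 cut(1, 12): punch at orig (1,12); cuts so far [(1, 12)]; region rows[0,2) x cols[0,16) = 2x16
Op 4 cut(1, 6): punch at orig (1,6); cuts so far [(1, 6), (1, 12)]; region rows[0,2) x cols[0,16) = 2x16
Op 5 cut(1, 2): punch at orig (1,2); cuts so far [(1, 2), (1, 6), (1, 12)]; region rows[0,2) x cols[0,16) = 2x16
Op 6 cut(1, 14): punch at orig (1,14); cuts so far [(1, 2), (1, 6), (1, 12), (1, 14)]; region rows[0,2) x cols[0,16) = 2x16
Unfold 1 (reflect across h@2): 8 holes -> [(1, 2), (1, 6), (1, 12), (1, 14), (2, 2), (2, 6), (2, 12), (2, 14)]
Unfold 2 (reflect across v@16): 16 holes -> [(1, 2), (1, 6), (1, 12), (1, 14), (1, 17), (1, 19), (1, 25), (1, 29), (2, 2), (2, 6), (2, 12), (2, 14), (2, 17), (2, 19), (2, 25), (2, 29)]

Answer: 16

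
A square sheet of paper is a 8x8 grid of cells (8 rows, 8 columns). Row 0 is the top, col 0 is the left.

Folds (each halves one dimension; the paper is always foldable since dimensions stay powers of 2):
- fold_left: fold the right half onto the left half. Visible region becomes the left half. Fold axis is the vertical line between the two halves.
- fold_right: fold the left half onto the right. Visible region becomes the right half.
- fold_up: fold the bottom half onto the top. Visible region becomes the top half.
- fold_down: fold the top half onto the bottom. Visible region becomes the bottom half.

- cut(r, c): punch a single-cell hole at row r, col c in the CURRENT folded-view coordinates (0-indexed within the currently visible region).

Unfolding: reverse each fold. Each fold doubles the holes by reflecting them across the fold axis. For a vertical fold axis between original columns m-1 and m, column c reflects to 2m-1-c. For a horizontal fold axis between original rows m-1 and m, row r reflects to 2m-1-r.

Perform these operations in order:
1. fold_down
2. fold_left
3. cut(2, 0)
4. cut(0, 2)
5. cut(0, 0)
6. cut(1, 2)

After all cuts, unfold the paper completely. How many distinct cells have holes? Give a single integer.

Answer: 16

Derivation:
Op 1 fold_down: fold axis h@4; visible region now rows[4,8) x cols[0,8) = 4x8
Op 2 fold_left: fold axis v@4; visible region now rows[4,8) x cols[0,4) = 4x4
Op 3 cut(2, 0): punch at orig (6,0); cuts so far [(6, 0)]; region rows[4,8) x cols[0,4) = 4x4
Op 4 cut(0, 2): punch at orig (4,2); cuts so far [(4, 2), (6, 0)]; region rows[4,8) x cols[0,4) = 4x4
Op 5 cut(0, 0): punch at orig (4,0); cuts so far [(4, 0), (4, 2), (6, 0)]; region rows[4,8) x cols[0,4) = 4x4
Op 6 cut(1, 2): punch at orig (5,2); cuts so far [(4, 0), (4, 2), (5, 2), (6, 0)]; region rows[4,8) x cols[0,4) = 4x4
Unfold 1 (reflect across v@4): 8 holes -> [(4, 0), (4, 2), (4, 5), (4, 7), (5, 2), (5, 5), (6, 0), (6, 7)]
Unfold 2 (reflect across h@4): 16 holes -> [(1, 0), (1, 7), (2, 2), (2, 5), (3, 0), (3, 2), (3, 5), (3, 7), (4, 0), (4, 2), (4, 5), (4, 7), (5, 2), (5, 5), (6, 0), (6, 7)]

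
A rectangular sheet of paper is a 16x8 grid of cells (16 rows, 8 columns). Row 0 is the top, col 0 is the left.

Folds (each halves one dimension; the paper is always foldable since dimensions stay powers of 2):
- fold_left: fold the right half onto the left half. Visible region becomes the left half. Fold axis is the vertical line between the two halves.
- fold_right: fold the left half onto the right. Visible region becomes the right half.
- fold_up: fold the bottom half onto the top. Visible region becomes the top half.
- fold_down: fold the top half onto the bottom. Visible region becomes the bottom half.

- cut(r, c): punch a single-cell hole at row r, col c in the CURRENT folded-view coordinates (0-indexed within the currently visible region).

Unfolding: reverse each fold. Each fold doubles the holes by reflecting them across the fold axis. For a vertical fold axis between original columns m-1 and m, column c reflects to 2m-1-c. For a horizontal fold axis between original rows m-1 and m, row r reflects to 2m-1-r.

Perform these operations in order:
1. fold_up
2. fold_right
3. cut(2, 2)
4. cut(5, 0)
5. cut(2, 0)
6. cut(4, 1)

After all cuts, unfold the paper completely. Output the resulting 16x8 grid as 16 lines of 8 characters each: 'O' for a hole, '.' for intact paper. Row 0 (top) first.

Op 1 fold_up: fold axis h@8; visible region now rows[0,8) x cols[0,8) = 8x8
Op 2 fold_right: fold axis v@4; visible region now rows[0,8) x cols[4,8) = 8x4
Op 3 cut(2, 2): punch at orig (2,6); cuts so far [(2, 6)]; region rows[0,8) x cols[4,8) = 8x4
Op 4 cut(5, 0): punch at orig (5,4); cuts so far [(2, 6), (5, 4)]; region rows[0,8) x cols[4,8) = 8x4
Op 5 cut(2, 0): punch at orig (2,4); cuts so far [(2, 4), (2, 6), (5, 4)]; region rows[0,8) x cols[4,8) = 8x4
Op 6 cut(4, 1): punch at orig (4,5); cuts so far [(2, 4), (2, 6), (4, 5), (5, 4)]; region rows[0,8) x cols[4,8) = 8x4
Unfold 1 (reflect across v@4): 8 holes -> [(2, 1), (2, 3), (2, 4), (2, 6), (4, 2), (4, 5), (5, 3), (5, 4)]
Unfold 2 (reflect across h@8): 16 holes -> [(2, 1), (2, 3), (2, 4), (2, 6), (4, 2), (4, 5), (5, 3), (5, 4), (10, 3), (10, 4), (11, 2), (11, 5), (13, 1), (13, 3), (13, 4), (13, 6)]

Answer: ........
........
.O.OO.O.
........
..O..O..
...OO...
........
........
........
........
...OO...
..O..O..
........
.O.OO.O.
........
........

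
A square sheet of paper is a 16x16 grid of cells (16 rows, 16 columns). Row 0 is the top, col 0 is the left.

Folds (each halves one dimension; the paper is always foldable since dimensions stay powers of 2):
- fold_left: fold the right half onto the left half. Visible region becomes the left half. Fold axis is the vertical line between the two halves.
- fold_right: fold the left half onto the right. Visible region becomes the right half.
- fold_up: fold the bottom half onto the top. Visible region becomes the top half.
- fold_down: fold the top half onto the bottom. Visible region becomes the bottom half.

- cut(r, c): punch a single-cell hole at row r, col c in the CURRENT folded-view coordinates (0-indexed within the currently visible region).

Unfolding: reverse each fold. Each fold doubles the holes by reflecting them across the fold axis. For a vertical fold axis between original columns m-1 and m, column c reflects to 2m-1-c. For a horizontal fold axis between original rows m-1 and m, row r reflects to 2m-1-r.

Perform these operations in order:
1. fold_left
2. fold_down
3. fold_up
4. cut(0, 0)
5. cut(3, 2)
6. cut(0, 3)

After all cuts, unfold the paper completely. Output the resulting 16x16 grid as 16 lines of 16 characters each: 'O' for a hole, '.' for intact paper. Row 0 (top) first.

Answer: O..O........O..O
................
................
..O..........O..
..O..........O..
................
................
O..O........O..O
O..O........O..O
................
................
..O..........O..
..O..........O..
................
................
O..O........O..O

Derivation:
Op 1 fold_left: fold axis v@8; visible region now rows[0,16) x cols[0,8) = 16x8
Op 2 fold_down: fold axis h@8; visible region now rows[8,16) x cols[0,8) = 8x8
Op 3 fold_up: fold axis h@12; visible region now rows[8,12) x cols[0,8) = 4x8
Op 4 cut(0, 0): punch at orig (8,0); cuts so far [(8, 0)]; region rows[8,12) x cols[0,8) = 4x8
Op 5 cut(3, 2): punch at orig (11,2); cuts so far [(8, 0), (11, 2)]; region rows[8,12) x cols[0,8) = 4x8
Op 6 cut(0, 3): punch at orig (8,3); cuts so far [(8, 0), (8, 3), (11, 2)]; region rows[8,12) x cols[0,8) = 4x8
Unfold 1 (reflect across h@12): 6 holes -> [(8, 0), (8, 3), (11, 2), (12, 2), (15, 0), (15, 3)]
Unfold 2 (reflect across h@8): 12 holes -> [(0, 0), (0, 3), (3, 2), (4, 2), (7, 0), (7, 3), (8, 0), (8, 3), (11, 2), (12, 2), (15, 0), (15, 3)]
Unfold 3 (reflect across v@8): 24 holes -> [(0, 0), (0, 3), (0, 12), (0, 15), (3, 2), (3, 13), (4, 2), (4, 13), (7, 0), (7, 3), (7, 12), (7, 15), (8, 0), (8, 3), (8, 12), (8, 15), (11, 2), (11, 13), (12, 2), (12, 13), (15, 0), (15, 3), (15, 12), (15, 15)]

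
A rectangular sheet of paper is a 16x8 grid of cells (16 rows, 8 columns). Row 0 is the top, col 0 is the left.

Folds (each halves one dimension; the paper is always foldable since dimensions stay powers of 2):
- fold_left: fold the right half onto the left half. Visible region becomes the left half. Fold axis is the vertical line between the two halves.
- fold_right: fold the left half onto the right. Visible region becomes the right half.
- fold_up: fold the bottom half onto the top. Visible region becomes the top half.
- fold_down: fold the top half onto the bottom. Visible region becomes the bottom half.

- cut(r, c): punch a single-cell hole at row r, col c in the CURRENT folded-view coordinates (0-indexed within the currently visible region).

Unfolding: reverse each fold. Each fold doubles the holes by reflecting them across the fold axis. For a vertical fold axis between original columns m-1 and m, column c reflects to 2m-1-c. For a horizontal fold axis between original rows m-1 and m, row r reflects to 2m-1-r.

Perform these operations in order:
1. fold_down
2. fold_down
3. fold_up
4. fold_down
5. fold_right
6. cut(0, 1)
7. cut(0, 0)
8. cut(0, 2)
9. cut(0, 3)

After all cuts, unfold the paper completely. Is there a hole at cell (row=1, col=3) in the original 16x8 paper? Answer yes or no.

Op 1 fold_down: fold axis h@8; visible region now rows[8,16) x cols[0,8) = 8x8
Op 2 fold_down: fold axis h@12; visible region now rows[12,16) x cols[0,8) = 4x8
Op 3 fold_up: fold axis h@14; visible region now rows[12,14) x cols[0,8) = 2x8
Op 4 fold_down: fold axis h@13; visible region now rows[13,14) x cols[0,8) = 1x8
Op 5 fold_right: fold axis v@4; visible region now rows[13,14) x cols[4,8) = 1x4
Op 6 cut(0, 1): punch at orig (13,5); cuts so far [(13, 5)]; region rows[13,14) x cols[4,8) = 1x4
Op 7 cut(0, 0): punch at orig (13,4); cuts so far [(13, 4), (13, 5)]; region rows[13,14) x cols[4,8) = 1x4
Op 8 cut(0, 2): punch at orig (13,6); cuts so far [(13, 4), (13, 5), (13, 6)]; region rows[13,14) x cols[4,8) = 1x4
Op 9 cut(0, 3): punch at orig (13,7); cuts so far [(13, 4), (13, 5), (13, 6), (13, 7)]; region rows[13,14) x cols[4,8) = 1x4
Unfold 1 (reflect across v@4): 8 holes -> [(13, 0), (13, 1), (13, 2), (13, 3), (13, 4), (13, 5), (13, 6), (13, 7)]
Unfold 2 (reflect across h@13): 16 holes -> [(12, 0), (12, 1), (12, 2), (12, 3), (12, 4), (12, 5), (12, 6), (12, 7), (13, 0), (13, 1), (13, 2), (13, 3), (13, 4), (13, 5), (13, 6), (13, 7)]
Unfold 3 (reflect across h@14): 32 holes -> [(12, 0), (12, 1), (12, 2), (12, 3), (12, 4), (12, 5), (12, 6), (12, 7), (13, 0), (13, 1), (13, 2), (13, 3), (13, 4), (13, 5), (13, 6), (13, 7), (14, 0), (14, 1), (14, 2), (14, 3), (14, 4), (14, 5), (14, 6), (14, 7), (15, 0), (15, 1), (15, 2), (15, 3), (15, 4), (15, 5), (15, 6), (15, 7)]
Unfold 4 (reflect across h@12): 64 holes -> [(8, 0), (8, 1), (8, 2), (8, 3), (8, 4), (8, 5), (8, 6), (8, 7), (9, 0), (9, 1), (9, 2), (9, 3), (9, 4), (9, 5), (9, 6), (9, 7), (10, 0), (10, 1), (10, 2), (10, 3), (10, 4), (10, 5), (10, 6), (10, 7), (11, 0), (11, 1), (11, 2), (11, 3), (11, 4), (11, 5), (11, 6), (11, 7), (12, 0), (12, 1), (12, 2), (12, 3), (12, 4), (12, 5), (12, 6), (12, 7), (13, 0), (13, 1), (13, 2), (13, 3), (13, 4), (13, 5), (13, 6), (13, 7), (14, 0), (14, 1), (14, 2), (14, 3), (14, 4), (14, 5), (14, 6), (14, 7), (15, 0), (15, 1), (15, 2), (15, 3), (15, 4), (15, 5), (15, 6), (15, 7)]
Unfold 5 (reflect across h@8): 128 holes -> [(0, 0), (0, 1), (0, 2), (0, 3), (0, 4), (0, 5), (0, 6), (0, 7), (1, 0), (1, 1), (1, 2), (1, 3), (1, 4), (1, 5), (1, 6), (1, 7), (2, 0), (2, 1), (2, 2), (2, 3), (2, 4), (2, 5), (2, 6), (2, 7), (3, 0), (3, 1), (3, 2), (3, 3), (3, 4), (3, 5), (3, 6), (3, 7), (4, 0), (4, 1), (4, 2), (4, 3), (4, 4), (4, 5), (4, 6), (4, 7), (5, 0), (5, 1), (5, 2), (5, 3), (5, 4), (5, 5), (5, 6), (5, 7), (6, 0), (6, 1), (6, 2), (6, 3), (6, 4), (6, 5), (6, 6), (6, 7), (7, 0), (7, 1), (7, 2), (7, 3), (7, 4), (7, 5), (7, 6), (7, 7), (8, 0), (8, 1), (8, 2), (8, 3), (8, 4), (8, 5), (8, 6), (8, 7), (9, 0), (9, 1), (9, 2), (9, 3), (9, 4), (9, 5), (9, 6), (9, 7), (10, 0), (10, 1), (10, 2), (10, 3), (10, 4), (10, 5), (10, 6), (10, 7), (11, 0), (11, 1), (11, 2), (11, 3), (11, 4), (11, 5), (11, 6), (11, 7), (12, 0), (12, 1), (12, 2), (12, 3), (12, 4), (12, 5), (12, 6), (12, 7), (13, 0), (13, 1), (13, 2), (13, 3), (13, 4), (13, 5), (13, 6), (13, 7), (14, 0), (14, 1), (14, 2), (14, 3), (14, 4), (14, 5), (14, 6), (14, 7), (15, 0), (15, 1), (15, 2), (15, 3), (15, 4), (15, 5), (15, 6), (15, 7)]
Holes: [(0, 0), (0, 1), (0, 2), (0, 3), (0, 4), (0, 5), (0, 6), (0, 7), (1, 0), (1, 1), (1, 2), (1, 3), (1, 4), (1, 5), (1, 6), (1, 7), (2, 0), (2, 1), (2, 2), (2, 3), (2, 4), (2, 5), (2, 6), (2, 7), (3, 0), (3, 1), (3, 2), (3, 3), (3, 4), (3, 5), (3, 6), (3, 7), (4, 0), (4, 1), (4, 2), (4, 3), (4, 4), (4, 5), (4, 6), (4, 7), (5, 0), (5, 1), (5, 2), (5, 3), (5, 4), (5, 5), (5, 6), (5, 7), (6, 0), (6, 1), (6, 2), (6, 3), (6, 4), (6, 5), (6, 6), (6, 7), (7, 0), (7, 1), (7, 2), (7, 3), (7, 4), (7, 5), (7, 6), (7, 7), (8, 0), (8, 1), (8, 2), (8, 3), (8, 4), (8, 5), (8, 6), (8, 7), (9, 0), (9, 1), (9, 2), (9, 3), (9, 4), (9, 5), (9, 6), (9, 7), (10, 0), (10, 1), (10, 2), (10, 3), (10, 4), (10, 5), (10, 6), (10, 7), (11, 0), (11, 1), (11, 2), (11, 3), (11, 4), (11, 5), (11, 6), (11, 7), (12, 0), (12, 1), (12, 2), (12, 3), (12, 4), (12, 5), (12, 6), (12, 7), (13, 0), (13, 1), (13, 2), (13, 3), (13, 4), (13, 5), (13, 6), (13, 7), (14, 0), (14, 1), (14, 2), (14, 3), (14, 4), (14, 5), (14, 6), (14, 7), (15, 0), (15, 1), (15, 2), (15, 3), (15, 4), (15, 5), (15, 6), (15, 7)]

Answer: yes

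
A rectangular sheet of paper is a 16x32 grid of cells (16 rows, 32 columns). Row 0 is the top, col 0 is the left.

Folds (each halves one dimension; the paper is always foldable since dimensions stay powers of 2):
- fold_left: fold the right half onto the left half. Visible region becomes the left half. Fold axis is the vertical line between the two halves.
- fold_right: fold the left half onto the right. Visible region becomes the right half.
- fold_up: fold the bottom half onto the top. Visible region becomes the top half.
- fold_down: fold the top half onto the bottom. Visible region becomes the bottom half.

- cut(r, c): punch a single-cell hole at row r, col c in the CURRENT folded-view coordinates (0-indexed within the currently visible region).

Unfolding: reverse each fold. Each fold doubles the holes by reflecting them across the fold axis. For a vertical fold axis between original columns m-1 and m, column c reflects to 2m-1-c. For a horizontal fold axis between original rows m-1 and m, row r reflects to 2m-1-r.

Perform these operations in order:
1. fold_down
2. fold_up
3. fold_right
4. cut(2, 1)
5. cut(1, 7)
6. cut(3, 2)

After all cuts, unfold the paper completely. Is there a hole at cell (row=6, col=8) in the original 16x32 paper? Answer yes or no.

Op 1 fold_down: fold axis h@8; visible region now rows[8,16) x cols[0,32) = 8x32
Op 2 fold_up: fold axis h@12; visible region now rows[8,12) x cols[0,32) = 4x32
Op 3 fold_right: fold axis v@16; visible region now rows[8,12) x cols[16,32) = 4x16
Op 4 cut(2, 1): punch at orig (10,17); cuts so far [(10, 17)]; region rows[8,12) x cols[16,32) = 4x16
Op 5 cut(1, 7): punch at orig (9,23); cuts so far [(9, 23), (10, 17)]; region rows[8,12) x cols[16,32) = 4x16
Op 6 cut(3, 2): punch at orig (11,18); cuts so far [(9, 23), (10, 17), (11, 18)]; region rows[8,12) x cols[16,32) = 4x16
Unfold 1 (reflect across v@16): 6 holes -> [(9, 8), (9, 23), (10, 14), (10, 17), (11, 13), (11, 18)]
Unfold 2 (reflect across h@12): 12 holes -> [(9, 8), (9, 23), (10, 14), (10, 17), (11, 13), (11, 18), (12, 13), (12, 18), (13, 14), (13, 17), (14, 8), (14, 23)]
Unfold 3 (reflect across h@8): 24 holes -> [(1, 8), (1, 23), (2, 14), (2, 17), (3, 13), (3, 18), (4, 13), (4, 18), (5, 14), (5, 17), (6, 8), (6, 23), (9, 8), (9, 23), (10, 14), (10, 17), (11, 13), (11, 18), (12, 13), (12, 18), (13, 14), (13, 17), (14, 8), (14, 23)]
Holes: [(1, 8), (1, 23), (2, 14), (2, 17), (3, 13), (3, 18), (4, 13), (4, 18), (5, 14), (5, 17), (6, 8), (6, 23), (9, 8), (9, 23), (10, 14), (10, 17), (11, 13), (11, 18), (12, 13), (12, 18), (13, 14), (13, 17), (14, 8), (14, 23)]

Answer: yes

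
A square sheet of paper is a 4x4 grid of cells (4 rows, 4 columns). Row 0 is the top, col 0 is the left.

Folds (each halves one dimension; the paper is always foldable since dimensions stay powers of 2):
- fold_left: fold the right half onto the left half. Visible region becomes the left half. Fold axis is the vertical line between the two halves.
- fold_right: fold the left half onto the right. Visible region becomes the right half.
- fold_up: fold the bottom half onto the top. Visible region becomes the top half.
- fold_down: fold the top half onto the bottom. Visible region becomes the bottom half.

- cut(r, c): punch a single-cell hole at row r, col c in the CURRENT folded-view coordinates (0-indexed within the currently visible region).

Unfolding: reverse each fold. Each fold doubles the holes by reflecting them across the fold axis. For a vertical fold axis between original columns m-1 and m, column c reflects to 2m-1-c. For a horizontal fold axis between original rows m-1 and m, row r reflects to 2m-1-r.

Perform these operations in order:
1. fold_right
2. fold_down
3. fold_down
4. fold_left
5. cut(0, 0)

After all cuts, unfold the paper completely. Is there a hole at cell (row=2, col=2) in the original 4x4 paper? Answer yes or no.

Answer: yes

Derivation:
Op 1 fold_right: fold axis v@2; visible region now rows[0,4) x cols[2,4) = 4x2
Op 2 fold_down: fold axis h@2; visible region now rows[2,4) x cols[2,4) = 2x2
Op 3 fold_down: fold axis h@3; visible region now rows[3,4) x cols[2,4) = 1x2
Op 4 fold_left: fold axis v@3; visible region now rows[3,4) x cols[2,3) = 1x1
Op 5 cut(0, 0): punch at orig (3,2); cuts so far [(3, 2)]; region rows[3,4) x cols[2,3) = 1x1
Unfold 1 (reflect across v@3): 2 holes -> [(3, 2), (3, 3)]
Unfold 2 (reflect across h@3): 4 holes -> [(2, 2), (2, 3), (3, 2), (3, 3)]
Unfold 3 (reflect across h@2): 8 holes -> [(0, 2), (0, 3), (1, 2), (1, 3), (2, 2), (2, 3), (3, 2), (3, 3)]
Unfold 4 (reflect across v@2): 16 holes -> [(0, 0), (0, 1), (0, 2), (0, 3), (1, 0), (1, 1), (1, 2), (1, 3), (2, 0), (2, 1), (2, 2), (2, 3), (3, 0), (3, 1), (3, 2), (3, 3)]
Holes: [(0, 0), (0, 1), (0, 2), (0, 3), (1, 0), (1, 1), (1, 2), (1, 3), (2, 0), (2, 1), (2, 2), (2, 3), (3, 0), (3, 1), (3, 2), (3, 3)]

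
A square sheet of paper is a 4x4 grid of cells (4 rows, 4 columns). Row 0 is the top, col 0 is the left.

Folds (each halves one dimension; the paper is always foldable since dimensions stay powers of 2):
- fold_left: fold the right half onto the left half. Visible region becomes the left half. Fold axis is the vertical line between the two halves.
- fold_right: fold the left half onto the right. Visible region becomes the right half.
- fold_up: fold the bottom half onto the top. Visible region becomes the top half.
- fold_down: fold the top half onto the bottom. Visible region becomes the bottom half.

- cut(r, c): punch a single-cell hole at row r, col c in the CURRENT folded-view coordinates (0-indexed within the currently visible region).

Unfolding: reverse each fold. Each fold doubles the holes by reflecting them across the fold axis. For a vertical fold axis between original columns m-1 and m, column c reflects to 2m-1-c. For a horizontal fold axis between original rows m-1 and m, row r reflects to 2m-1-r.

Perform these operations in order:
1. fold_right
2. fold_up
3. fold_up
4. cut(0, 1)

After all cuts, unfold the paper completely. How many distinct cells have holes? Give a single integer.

Op 1 fold_right: fold axis v@2; visible region now rows[0,4) x cols[2,4) = 4x2
Op 2 fold_up: fold axis h@2; visible region now rows[0,2) x cols[2,4) = 2x2
Op 3 fold_up: fold axis h@1; visible region now rows[0,1) x cols[2,4) = 1x2
Op 4 cut(0, 1): punch at orig (0,3); cuts so far [(0, 3)]; region rows[0,1) x cols[2,4) = 1x2
Unfold 1 (reflect across h@1): 2 holes -> [(0, 3), (1, 3)]
Unfold 2 (reflect across h@2): 4 holes -> [(0, 3), (1, 3), (2, 3), (3, 3)]
Unfold 3 (reflect across v@2): 8 holes -> [(0, 0), (0, 3), (1, 0), (1, 3), (2, 0), (2, 3), (3, 0), (3, 3)]

Answer: 8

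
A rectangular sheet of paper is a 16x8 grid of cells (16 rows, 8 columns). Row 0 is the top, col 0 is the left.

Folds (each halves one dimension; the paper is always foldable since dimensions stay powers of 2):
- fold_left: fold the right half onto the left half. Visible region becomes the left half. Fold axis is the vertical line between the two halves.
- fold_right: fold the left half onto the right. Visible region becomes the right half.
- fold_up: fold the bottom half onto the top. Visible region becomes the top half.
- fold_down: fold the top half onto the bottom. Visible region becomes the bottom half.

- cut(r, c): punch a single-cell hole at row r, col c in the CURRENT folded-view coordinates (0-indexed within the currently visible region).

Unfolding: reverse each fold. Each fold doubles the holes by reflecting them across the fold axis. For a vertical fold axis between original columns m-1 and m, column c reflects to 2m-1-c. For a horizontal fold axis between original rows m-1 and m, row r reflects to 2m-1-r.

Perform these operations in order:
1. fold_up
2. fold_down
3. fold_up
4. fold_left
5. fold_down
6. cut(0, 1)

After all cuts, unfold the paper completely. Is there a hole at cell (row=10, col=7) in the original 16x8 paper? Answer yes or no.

Op 1 fold_up: fold axis h@8; visible region now rows[0,8) x cols[0,8) = 8x8
Op 2 fold_down: fold axis h@4; visible region now rows[4,8) x cols[0,8) = 4x8
Op 3 fold_up: fold axis h@6; visible region now rows[4,6) x cols[0,8) = 2x8
Op 4 fold_left: fold axis v@4; visible region now rows[4,6) x cols[0,4) = 2x4
Op 5 fold_down: fold axis h@5; visible region now rows[5,6) x cols[0,4) = 1x4
Op 6 cut(0, 1): punch at orig (5,1); cuts so far [(5, 1)]; region rows[5,6) x cols[0,4) = 1x4
Unfold 1 (reflect across h@5): 2 holes -> [(4, 1), (5, 1)]
Unfold 2 (reflect across v@4): 4 holes -> [(4, 1), (4, 6), (5, 1), (5, 6)]
Unfold 3 (reflect across h@6): 8 holes -> [(4, 1), (4, 6), (5, 1), (5, 6), (6, 1), (6, 6), (7, 1), (7, 6)]
Unfold 4 (reflect across h@4): 16 holes -> [(0, 1), (0, 6), (1, 1), (1, 6), (2, 1), (2, 6), (3, 1), (3, 6), (4, 1), (4, 6), (5, 1), (5, 6), (6, 1), (6, 6), (7, 1), (7, 6)]
Unfold 5 (reflect across h@8): 32 holes -> [(0, 1), (0, 6), (1, 1), (1, 6), (2, 1), (2, 6), (3, 1), (3, 6), (4, 1), (4, 6), (5, 1), (5, 6), (6, 1), (6, 6), (7, 1), (7, 6), (8, 1), (8, 6), (9, 1), (9, 6), (10, 1), (10, 6), (11, 1), (11, 6), (12, 1), (12, 6), (13, 1), (13, 6), (14, 1), (14, 6), (15, 1), (15, 6)]
Holes: [(0, 1), (0, 6), (1, 1), (1, 6), (2, 1), (2, 6), (3, 1), (3, 6), (4, 1), (4, 6), (5, 1), (5, 6), (6, 1), (6, 6), (7, 1), (7, 6), (8, 1), (8, 6), (9, 1), (9, 6), (10, 1), (10, 6), (11, 1), (11, 6), (12, 1), (12, 6), (13, 1), (13, 6), (14, 1), (14, 6), (15, 1), (15, 6)]

Answer: no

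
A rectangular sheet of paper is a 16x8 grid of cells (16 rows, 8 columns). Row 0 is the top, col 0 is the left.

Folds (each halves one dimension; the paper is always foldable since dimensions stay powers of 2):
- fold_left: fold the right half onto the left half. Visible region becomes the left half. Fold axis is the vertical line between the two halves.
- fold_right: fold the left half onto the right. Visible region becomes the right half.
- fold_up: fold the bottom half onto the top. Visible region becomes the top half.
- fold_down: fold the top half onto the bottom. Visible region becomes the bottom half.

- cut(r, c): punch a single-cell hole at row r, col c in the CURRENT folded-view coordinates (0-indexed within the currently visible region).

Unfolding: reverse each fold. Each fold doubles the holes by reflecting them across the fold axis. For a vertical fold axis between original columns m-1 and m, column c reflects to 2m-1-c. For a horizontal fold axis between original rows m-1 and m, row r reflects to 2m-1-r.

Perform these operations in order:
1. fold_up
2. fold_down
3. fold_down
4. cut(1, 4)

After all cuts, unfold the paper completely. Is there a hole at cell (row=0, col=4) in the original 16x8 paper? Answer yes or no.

Answer: yes

Derivation:
Op 1 fold_up: fold axis h@8; visible region now rows[0,8) x cols[0,8) = 8x8
Op 2 fold_down: fold axis h@4; visible region now rows[4,8) x cols[0,8) = 4x8
Op 3 fold_down: fold axis h@6; visible region now rows[6,8) x cols[0,8) = 2x8
Op 4 cut(1, 4): punch at orig (7,4); cuts so far [(7, 4)]; region rows[6,8) x cols[0,8) = 2x8
Unfold 1 (reflect across h@6): 2 holes -> [(4, 4), (7, 4)]
Unfold 2 (reflect across h@4): 4 holes -> [(0, 4), (3, 4), (4, 4), (7, 4)]
Unfold 3 (reflect across h@8): 8 holes -> [(0, 4), (3, 4), (4, 4), (7, 4), (8, 4), (11, 4), (12, 4), (15, 4)]
Holes: [(0, 4), (3, 4), (4, 4), (7, 4), (8, 4), (11, 4), (12, 4), (15, 4)]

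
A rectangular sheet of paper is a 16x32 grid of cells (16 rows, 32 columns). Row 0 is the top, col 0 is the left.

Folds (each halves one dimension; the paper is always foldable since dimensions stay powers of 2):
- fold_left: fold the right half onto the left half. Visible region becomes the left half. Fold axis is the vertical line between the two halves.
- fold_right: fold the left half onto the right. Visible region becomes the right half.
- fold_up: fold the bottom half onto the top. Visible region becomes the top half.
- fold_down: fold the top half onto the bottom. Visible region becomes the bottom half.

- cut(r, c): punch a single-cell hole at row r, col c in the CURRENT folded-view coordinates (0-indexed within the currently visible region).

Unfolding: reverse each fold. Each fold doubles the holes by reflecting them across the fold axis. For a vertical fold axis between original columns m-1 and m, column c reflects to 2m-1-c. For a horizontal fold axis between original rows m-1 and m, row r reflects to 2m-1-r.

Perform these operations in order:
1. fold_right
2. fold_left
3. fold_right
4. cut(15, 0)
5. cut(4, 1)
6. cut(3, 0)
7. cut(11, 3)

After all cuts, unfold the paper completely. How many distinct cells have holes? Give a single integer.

Op 1 fold_right: fold axis v@16; visible region now rows[0,16) x cols[16,32) = 16x16
Op 2 fold_left: fold axis v@24; visible region now rows[0,16) x cols[16,24) = 16x8
Op 3 fold_right: fold axis v@20; visible region now rows[0,16) x cols[20,24) = 16x4
Op 4 cut(15, 0): punch at orig (15,20); cuts so far [(15, 20)]; region rows[0,16) x cols[20,24) = 16x4
Op 5 cut(4, 1): punch at orig (4,21); cuts so far [(4, 21), (15, 20)]; region rows[0,16) x cols[20,24) = 16x4
Op 6 cut(3, 0): punch at orig (3,20); cuts so far [(3, 20), (4, 21), (15, 20)]; region rows[0,16) x cols[20,24) = 16x4
Op 7 cut(11, 3): punch at orig (11,23); cuts so far [(3, 20), (4, 21), (11, 23), (15, 20)]; region rows[0,16) x cols[20,24) = 16x4
Unfold 1 (reflect across v@20): 8 holes -> [(3, 19), (3, 20), (4, 18), (4, 21), (11, 16), (11, 23), (15, 19), (15, 20)]
Unfold 2 (reflect across v@24): 16 holes -> [(3, 19), (3, 20), (3, 27), (3, 28), (4, 18), (4, 21), (4, 26), (4, 29), (11, 16), (11, 23), (11, 24), (11, 31), (15, 19), (15, 20), (15, 27), (15, 28)]
Unfold 3 (reflect across v@16): 32 holes -> [(3, 3), (3, 4), (3, 11), (3, 12), (3, 19), (3, 20), (3, 27), (3, 28), (4, 2), (4, 5), (4, 10), (4, 13), (4, 18), (4, 21), (4, 26), (4, 29), (11, 0), (11, 7), (11, 8), (11, 15), (11, 16), (11, 23), (11, 24), (11, 31), (15, 3), (15, 4), (15, 11), (15, 12), (15, 19), (15, 20), (15, 27), (15, 28)]

Answer: 32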